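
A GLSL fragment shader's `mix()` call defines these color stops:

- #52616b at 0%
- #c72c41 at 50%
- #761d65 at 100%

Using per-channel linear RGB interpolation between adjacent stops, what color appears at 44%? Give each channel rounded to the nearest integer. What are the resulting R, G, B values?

(185, 50, 70)

44% lies between the 0% and 50% stops, so the local fraction is t = (44 − 0)/(50 − 0) = 44/50 ≈ 0.88.
#52616b → (82, 97, 107); #c72c41 → (199, 44, 65).
R = 82 + 0.88 × (199 − 82) = 184.96 → 185
G = 97 + 0.88 × (44 − 97) = 50.36 → 50
B = 107 + 0.88 × (65 − 107) = 70.04 → 70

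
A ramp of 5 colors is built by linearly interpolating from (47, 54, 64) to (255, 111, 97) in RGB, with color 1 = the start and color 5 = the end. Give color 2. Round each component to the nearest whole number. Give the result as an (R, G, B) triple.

(99, 68, 72)

With 5 swatches and endpoints inclusive, swatch 2 sits at t = (2 − 1)/(5 − 1) = 1/4 ≈ 0.25.
R = 47 + 0.25 × (255 − 47) = 99 → 99
G = 54 + 0.25 × (111 − 54) = 68.25 → 68
B = 64 + 0.25 × (97 − 64) = 72.25 → 72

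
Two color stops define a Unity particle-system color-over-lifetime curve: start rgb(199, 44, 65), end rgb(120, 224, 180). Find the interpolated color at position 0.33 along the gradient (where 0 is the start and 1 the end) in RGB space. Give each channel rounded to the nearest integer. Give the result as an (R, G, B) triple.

(173, 103, 103)

R = 199 + 0.33 × (120 − 199) = 199 + 0.33 × -79 = 172.93 → 173
G = 44 + 0.33 × (224 − 44) = 44 + 0.33 × 180 = 103.4 → 103
B = 65 + 0.33 × (180 − 65) = 65 + 0.33 × 115 = 102.95 → 103
So the blended color is (173, 103, 103), about #ad6767.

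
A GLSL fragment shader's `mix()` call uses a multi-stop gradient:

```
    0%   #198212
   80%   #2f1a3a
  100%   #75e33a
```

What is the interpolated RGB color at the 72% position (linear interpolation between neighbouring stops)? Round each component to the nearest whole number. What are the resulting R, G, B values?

(45, 36, 54)

72% lies between the 0% and 80% stops, so the local fraction is t = (72 − 0)/(80 − 0) = 72/80 ≈ 0.9.
#198212 → (25, 130, 18); #2f1a3a → (47, 26, 58).
R = 25 + 0.9 × (47 − 25) = 44.8 → 45
G = 130 + 0.9 × (26 − 130) = 36.4 → 36
B = 18 + 0.9 × (58 − 18) = 54 → 54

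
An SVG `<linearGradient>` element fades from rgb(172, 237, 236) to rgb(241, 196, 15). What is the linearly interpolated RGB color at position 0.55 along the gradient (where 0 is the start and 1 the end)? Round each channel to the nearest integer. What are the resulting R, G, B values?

R = 172 + 0.55 × (241 − 172) = 172 + 0.55 × 69 = 209.95 → 210
G = 237 + 0.55 × (196 − 237) = 237 + 0.55 × -41 = 214.45 → 214
B = 236 + 0.55 × (15 − 236) = 236 + 0.55 × -221 = 114.45 → 114

(210, 214, 114)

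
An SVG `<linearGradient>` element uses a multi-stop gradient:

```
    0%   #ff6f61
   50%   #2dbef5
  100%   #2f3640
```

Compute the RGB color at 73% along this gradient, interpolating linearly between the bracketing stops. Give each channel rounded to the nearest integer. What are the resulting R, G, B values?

73% lies between the 50% and 100% stops, so the local fraction is t = (73 − 50)/(100 − 50) = 23/50 ≈ 0.46.
#2dbef5 → (45, 190, 245); #2f3640 → (47, 54, 64).
R = 45 + 0.46 × (47 − 45) = 45.92 → 46
G = 190 + 0.46 × (54 − 190) = 127.44 → 127
B = 245 + 0.46 × (64 − 245) = 161.74 → 162

(46, 127, 162)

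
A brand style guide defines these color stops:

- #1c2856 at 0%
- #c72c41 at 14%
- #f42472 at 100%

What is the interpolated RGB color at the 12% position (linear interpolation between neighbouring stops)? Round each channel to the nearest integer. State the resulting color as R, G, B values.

12% lies between the 0% and 14% stops, so the local fraction is t = (12 − 0)/(14 − 0) = 12/14 ≈ 0.8571.
#1c2856 → (28, 40, 86); #c72c41 → (199, 44, 65).
R = 28 + 0.8571 × (199 − 28) = 174.564 → 175
G = 40 + 0.8571 × (44 − 40) = 43.428 → 43
B = 86 + 0.8571 × (65 − 86) = 68.001 → 68

(175, 43, 68)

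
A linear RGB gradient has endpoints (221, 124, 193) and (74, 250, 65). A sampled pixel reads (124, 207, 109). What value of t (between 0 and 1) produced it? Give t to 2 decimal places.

0.66

Invert the lerp on the R channel (largest span, 147): t = (124 − 221) / (74 − 221) = -97/-147 = 0.65986.
Check on G: (207 − 124)/(250 − 124) = 0.6587 ✓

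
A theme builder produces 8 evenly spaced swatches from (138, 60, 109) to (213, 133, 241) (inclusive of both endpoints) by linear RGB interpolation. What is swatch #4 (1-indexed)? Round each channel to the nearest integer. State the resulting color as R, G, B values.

With 8 swatches and endpoints inclusive, swatch 4 sits at t = (4 − 1)/(8 − 1) = 3/7 ≈ 0.4286.
R = 138 + 0.4286 × (213 − 138) = 170.145 → 170
G = 60 + 0.4286 × (133 − 60) = 91.288 → 91
B = 109 + 0.4286 × (241 − 109) = 165.575 → 166

(170, 91, 166)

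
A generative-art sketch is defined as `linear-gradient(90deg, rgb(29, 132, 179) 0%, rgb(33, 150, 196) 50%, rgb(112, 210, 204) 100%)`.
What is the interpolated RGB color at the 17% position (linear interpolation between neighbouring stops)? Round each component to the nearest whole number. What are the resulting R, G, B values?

(30, 138, 185)

17% lies between the 0% and 50% stops, so the local fraction is t = (17 − 0)/(50 − 0) = 17/50 ≈ 0.34.
R = 29 + 0.34 × (33 − 29) = 30.36 → 30
G = 132 + 0.34 × (150 − 132) = 138.12 → 138
B = 179 + 0.34 × (196 − 179) = 184.78 → 185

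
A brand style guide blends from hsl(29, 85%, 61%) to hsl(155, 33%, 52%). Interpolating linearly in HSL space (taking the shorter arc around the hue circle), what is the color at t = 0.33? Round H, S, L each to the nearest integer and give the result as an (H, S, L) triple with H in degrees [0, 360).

(71, 68, 58)

Hue arc: Δh = 155 − 29 = 126° (|Δh| ≤ 180, already the shorter path).
H = 29 + 0.33 × (126) = 70.58 → 71°
S = 85 + 0.33 × (33 − 85) = 67.84 → 68%
L = 61 + 0.33 × (52 − 61) = 58.03 → 58%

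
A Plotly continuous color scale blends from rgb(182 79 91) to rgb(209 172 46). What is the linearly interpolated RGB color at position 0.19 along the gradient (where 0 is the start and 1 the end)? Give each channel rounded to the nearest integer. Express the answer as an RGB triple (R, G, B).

(187, 97, 82)

R = 182 + 0.19 × (209 − 182) = 182 + 0.19 × 27 = 187.13 → 187
G = 79 + 0.19 × (172 − 79) = 79 + 0.19 × 93 = 96.67 → 97
B = 91 + 0.19 × (46 − 91) = 91 + 0.19 × -45 = 82.45 → 82
So the blended color is (187, 97, 82), about #bb6152.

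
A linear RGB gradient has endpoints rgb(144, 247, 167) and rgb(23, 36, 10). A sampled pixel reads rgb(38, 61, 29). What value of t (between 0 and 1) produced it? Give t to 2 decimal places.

0.88

Invert the lerp on the G channel (largest span, 211): t = (61 − 247) / (36 − 247) = -186/-211 = 0.88152.
Check on R: (38 − 144)/(23 − 144) = 0.876 ✓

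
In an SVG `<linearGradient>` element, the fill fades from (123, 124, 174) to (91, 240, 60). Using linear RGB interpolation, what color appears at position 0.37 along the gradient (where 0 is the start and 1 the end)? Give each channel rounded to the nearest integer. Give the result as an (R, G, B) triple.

(111, 167, 132)

R = 123 + 0.37 × (91 − 123) = 123 + 0.37 × -32 = 111.16 → 111
G = 124 + 0.37 × (240 − 124) = 124 + 0.37 × 116 = 166.92 → 167
B = 174 + 0.37 × (60 − 174) = 174 + 0.37 × -114 = 131.82 → 132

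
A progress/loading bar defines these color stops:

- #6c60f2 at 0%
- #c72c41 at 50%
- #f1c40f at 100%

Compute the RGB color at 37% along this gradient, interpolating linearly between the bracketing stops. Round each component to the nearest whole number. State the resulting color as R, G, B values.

(175, 58, 111)

37% lies between the 0% and 50% stops, so the local fraction is t = (37 − 0)/(50 − 0) = 37/50 ≈ 0.74.
#6c60f2 → (108, 96, 242); #c72c41 → (199, 44, 65).
R = 108 + 0.74 × (199 − 108) = 175.34 → 175
G = 96 + 0.74 × (44 − 96) = 57.52 → 58
B = 242 + 0.74 × (65 − 242) = 111.02 → 111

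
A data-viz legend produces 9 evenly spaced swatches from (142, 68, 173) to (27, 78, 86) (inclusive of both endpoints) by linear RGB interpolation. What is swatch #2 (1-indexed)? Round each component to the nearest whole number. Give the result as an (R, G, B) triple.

(128, 69, 162)

With 9 swatches and endpoints inclusive, swatch 2 sits at t = (2 − 1)/(9 − 1) = 1/8 ≈ 0.125.
R = 142 + 0.125 × (27 − 142) = 127.625 → 128
G = 68 + 0.125 × (78 − 68) = 69.25 → 69
B = 173 + 0.125 × (86 − 173) = 162.125 → 162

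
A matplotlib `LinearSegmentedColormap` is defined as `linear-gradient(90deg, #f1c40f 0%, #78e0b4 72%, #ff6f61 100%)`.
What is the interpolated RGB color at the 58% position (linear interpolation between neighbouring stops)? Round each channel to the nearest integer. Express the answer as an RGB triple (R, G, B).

58% lies between the 0% and 72% stops, so the local fraction is t = (58 − 0)/(72 − 0) = 58/72 ≈ 0.8056.
#f1c40f → (241, 196, 15); #78e0b4 → (120, 224, 180).
R = 241 + 0.8056 × (120 − 241) = 143.522 → 144
G = 196 + 0.8056 × (224 − 196) = 218.557 → 219
B = 15 + 0.8056 × (180 − 15) = 147.924 → 148

(144, 219, 148)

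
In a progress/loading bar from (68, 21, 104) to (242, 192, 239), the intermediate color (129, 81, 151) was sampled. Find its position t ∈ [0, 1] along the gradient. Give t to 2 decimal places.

0.35

Invert the lerp on the R channel (largest span, 174): t = (129 − 68) / (242 − 68) = 61/174 = 0.35057.
Check on G: (81 − 21)/(192 − 21) = 0.3509 ✓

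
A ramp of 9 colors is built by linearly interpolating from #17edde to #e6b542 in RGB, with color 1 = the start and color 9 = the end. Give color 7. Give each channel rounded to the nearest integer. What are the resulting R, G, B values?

(178, 195, 105)

With 9 swatches and endpoints inclusive, swatch 7 sits at t = (7 − 1)/(9 − 1) = 6/8 ≈ 0.75.
#17edde → (23, 237, 222); #e6b542 → (230, 181, 66).
R = 23 + 0.75 × (230 − 23) = 178.25 → 178
G = 237 + 0.75 × (181 − 237) = 195 → 195
B = 222 + 0.75 × (66 − 222) = 105 → 105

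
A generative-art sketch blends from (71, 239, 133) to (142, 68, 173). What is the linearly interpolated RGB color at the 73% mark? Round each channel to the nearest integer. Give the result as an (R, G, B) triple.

73% corresponds to t = 0.73.
R = 71 + 0.73 × (142 − 71) = 71 + 0.73 × 71 = 122.83 → 123
G = 239 + 0.73 × (68 − 239) = 239 + 0.73 × -171 = 114.17 → 114
B = 133 + 0.73 × (173 − 133) = 133 + 0.73 × 40 = 162.2 → 162

(123, 114, 162)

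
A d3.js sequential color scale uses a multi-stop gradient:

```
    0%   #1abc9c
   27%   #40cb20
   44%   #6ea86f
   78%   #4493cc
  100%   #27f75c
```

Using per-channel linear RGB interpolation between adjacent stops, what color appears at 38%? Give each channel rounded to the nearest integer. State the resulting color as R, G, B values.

(94, 180, 83)

38% lies between the 27% and 44% stops, so the local fraction is t = (38 − 27)/(44 − 27) = 11/17 ≈ 0.6471.
#40cb20 → (64, 203, 32); #6ea86f → (110, 168, 111).
R = 64 + 0.6471 × (110 − 64) = 93.767 → 94
G = 203 + 0.6471 × (168 − 203) = 180.351 → 180
B = 32 + 0.6471 × (111 − 32) = 83.121 → 83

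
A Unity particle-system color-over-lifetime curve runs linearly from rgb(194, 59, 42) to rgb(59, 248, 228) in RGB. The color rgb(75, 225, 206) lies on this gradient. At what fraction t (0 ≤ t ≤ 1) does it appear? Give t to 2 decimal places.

Invert the lerp on the G channel (largest span, 189): t = (225 − 59) / (248 − 59) = 166/189 = 0.87831.
Check on R: (75 − 194)/(59 − 194) = 0.8815 ✓

0.88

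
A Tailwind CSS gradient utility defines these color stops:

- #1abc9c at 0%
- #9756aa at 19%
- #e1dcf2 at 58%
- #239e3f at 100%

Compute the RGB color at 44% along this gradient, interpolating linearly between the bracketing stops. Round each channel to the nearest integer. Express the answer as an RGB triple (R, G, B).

(198, 172, 216)

44% lies between the 19% and 58% stops, so the local fraction is t = (44 − 19)/(58 − 19) = 25/39 ≈ 0.641.
#9756aa → (151, 86, 170); #e1dcf2 → (225, 220, 242).
R = 151 + 0.641 × (225 − 151) = 198.434 → 198
G = 86 + 0.641 × (220 − 86) = 171.894 → 172
B = 170 + 0.641 × (242 − 170) = 216.152 → 216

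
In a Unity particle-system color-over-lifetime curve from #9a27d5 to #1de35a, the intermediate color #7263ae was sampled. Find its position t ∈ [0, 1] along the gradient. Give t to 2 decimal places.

0.32

Invert the lerp on the G channel (largest span, 188): t = (99 − 39) / (227 − 39) = 60/188 = 0.31915.
Check on R: (114 − 154)/(29 − 154) = 0.32 ✓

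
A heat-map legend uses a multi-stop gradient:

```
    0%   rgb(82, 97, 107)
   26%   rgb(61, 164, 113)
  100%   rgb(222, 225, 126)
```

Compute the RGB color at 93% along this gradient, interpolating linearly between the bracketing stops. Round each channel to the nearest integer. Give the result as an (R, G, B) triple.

93% lies between the 26% and 100% stops, so the local fraction is t = (93 − 26)/(100 − 26) = 67/74 ≈ 0.9054.
R = 61 + 0.9054 × (222 − 61) = 206.769 → 207
G = 164 + 0.9054 × (225 − 164) = 219.229 → 219
B = 113 + 0.9054 × (126 − 113) = 124.77 → 125

(207, 219, 125)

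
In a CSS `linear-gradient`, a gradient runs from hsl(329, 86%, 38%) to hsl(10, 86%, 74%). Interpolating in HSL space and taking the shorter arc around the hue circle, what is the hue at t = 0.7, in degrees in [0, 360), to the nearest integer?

Hue: 10 − 329 = -319°, but |-319| > 180 so the shorter arc goes the other way: Δh = -319 + 360 = 41°.
H = 329 + 0.7 × (41) = 357.7 → 358°

358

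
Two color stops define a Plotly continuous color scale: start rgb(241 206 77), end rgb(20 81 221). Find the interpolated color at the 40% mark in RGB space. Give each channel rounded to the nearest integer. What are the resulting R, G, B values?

40% corresponds to t = 0.4.
R = 241 + 0.4 × (20 − 241) = 241 + 0.4 × -221 = 152.6 → 153
G = 206 + 0.4 × (81 − 206) = 206 + 0.4 × -125 = 156 → 156
B = 77 + 0.4 × (221 − 77) = 77 + 0.4 × 144 = 134.6 → 135

(153, 156, 135)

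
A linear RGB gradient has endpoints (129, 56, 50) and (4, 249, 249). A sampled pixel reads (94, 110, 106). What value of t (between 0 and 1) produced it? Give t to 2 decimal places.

Invert the lerp on the B channel (largest span, 199): t = (106 − 50) / (249 − 50) = 56/199 = 0.28141.
Check on R: (94 − 129)/(4 − 129) = 0.28 ✓

0.28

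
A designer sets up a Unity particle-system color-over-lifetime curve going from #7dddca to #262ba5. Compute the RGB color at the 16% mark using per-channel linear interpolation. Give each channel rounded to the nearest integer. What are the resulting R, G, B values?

(111, 193, 196)

#7dddca → (125, 221, 202); #262ba5 → (38, 43, 165).
16% corresponds to t = 0.16.
R = 125 + 0.16 × (38 − 125) = 125 + 0.16 × -87 = 111.08 → 111
G = 221 + 0.16 × (43 − 221) = 221 + 0.16 × -178 = 192.52 → 193
B = 202 + 0.16 × (165 − 202) = 202 + 0.16 × -37 = 196.08 → 196
So the blended color is (111, 193, 196), about #6fc1c4.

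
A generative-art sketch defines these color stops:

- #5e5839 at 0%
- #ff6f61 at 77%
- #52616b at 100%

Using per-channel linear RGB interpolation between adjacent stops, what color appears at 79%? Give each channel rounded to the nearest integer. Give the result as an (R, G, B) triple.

79% lies between the 77% and 100% stops, so the local fraction is t = (79 − 77)/(100 − 77) = 2/23 ≈ 0.087.
#ff6f61 → (255, 111, 97); #52616b → (82, 97, 107).
R = 255 + 0.087 × (82 − 255) = 239.949 → 240
G = 111 + 0.087 × (97 − 111) = 109.782 → 110
B = 97 + 0.087 × (107 − 97) = 97.87 → 98

(240, 110, 98)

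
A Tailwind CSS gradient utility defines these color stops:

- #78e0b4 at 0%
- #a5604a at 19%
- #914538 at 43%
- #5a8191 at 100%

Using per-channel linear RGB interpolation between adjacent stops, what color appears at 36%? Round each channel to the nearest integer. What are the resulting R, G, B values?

36% lies between the 19% and 43% stops, so the local fraction is t = (36 − 19)/(43 − 19) = 17/24 ≈ 0.7083.
#a5604a → (165, 96, 74); #914538 → (145, 69, 56).
R = 165 + 0.7083 × (145 − 165) = 150.834 → 151
G = 96 + 0.7083 × (69 − 96) = 76.876 → 77
B = 74 + 0.7083 × (56 − 74) = 61.251 → 61

(151, 77, 61)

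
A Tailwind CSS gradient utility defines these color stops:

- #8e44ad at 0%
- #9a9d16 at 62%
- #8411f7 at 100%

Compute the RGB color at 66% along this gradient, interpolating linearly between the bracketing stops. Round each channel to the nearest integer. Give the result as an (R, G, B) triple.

(152, 142, 46)

66% lies between the 62% and 100% stops, so the local fraction is t = (66 − 62)/(100 − 62) = 4/38 ≈ 0.1053.
#9a9d16 → (154, 157, 22); #8411f7 → (132, 17, 247).
R = 154 + 0.1053 × (132 − 154) = 151.683 → 152
G = 157 + 0.1053 × (17 − 157) = 142.258 → 142
B = 22 + 0.1053 × (247 − 22) = 45.693 → 46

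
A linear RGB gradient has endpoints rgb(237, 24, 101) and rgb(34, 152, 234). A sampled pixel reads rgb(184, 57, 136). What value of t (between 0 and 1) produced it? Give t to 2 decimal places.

0.26

Invert the lerp on the R channel (largest span, 203): t = (184 − 237) / (34 − 237) = -53/-203 = 0.26108.
Check on G: (57 − 24)/(152 − 24) = 0.2578 ✓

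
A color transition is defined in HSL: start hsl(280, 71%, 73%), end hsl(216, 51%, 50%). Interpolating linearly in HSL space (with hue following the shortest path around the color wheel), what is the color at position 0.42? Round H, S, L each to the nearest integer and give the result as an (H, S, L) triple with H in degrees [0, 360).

Hue arc: Δh = 216 − 280 = -64° (|Δh| ≤ 180, already the shorter path).
H = 280 + 0.42 × (-64) = 253.12 → 253°
S = 71 + 0.42 × (51 − 71) = 62.6 → 63%
L = 73 + 0.42 × (50 − 73) = 63.34 → 63%

(253, 63, 63)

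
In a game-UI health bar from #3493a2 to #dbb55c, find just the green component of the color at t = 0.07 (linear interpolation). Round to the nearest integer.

G₁ = 147 (from #3493a2), G₂ = 181 (from #dbb55c).
G = 147 + 0.07 × (181 − 147) = 149.38 → 149

149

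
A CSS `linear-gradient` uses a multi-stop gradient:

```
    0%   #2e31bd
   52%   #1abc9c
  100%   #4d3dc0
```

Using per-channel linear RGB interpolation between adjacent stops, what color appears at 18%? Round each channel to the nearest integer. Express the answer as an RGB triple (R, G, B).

(39, 97, 178)

18% lies between the 0% and 52% stops, so the local fraction is t = (18 − 0)/(52 − 0) = 18/52 ≈ 0.3462.
#2e31bd → (46, 49, 189); #1abc9c → (26, 188, 156).
R = 46 + 0.3462 × (26 − 46) = 39.076 → 39
G = 49 + 0.3462 × (188 − 49) = 97.122 → 97
B = 189 + 0.3462 × (156 − 189) = 177.575 → 178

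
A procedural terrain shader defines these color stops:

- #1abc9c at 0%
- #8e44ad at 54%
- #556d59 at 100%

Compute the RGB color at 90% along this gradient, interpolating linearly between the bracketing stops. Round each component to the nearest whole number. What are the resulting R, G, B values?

(97, 100, 107)

90% lies between the 54% and 100% stops, so the local fraction is t = (90 − 54)/(100 − 54) = 36/46 ≈ 0.7826.
#8e44ad → (142, 68, 173); #556d59 → (85, 109, 89).
R = 142 + 0.7826 × (85 − 142) = 97.392 → 97
G = 68 + 0.7826 × (109 − 68) = 100.087 → 100
B = 173 + 0.7826 × (89 − 173) = 107.262 → 107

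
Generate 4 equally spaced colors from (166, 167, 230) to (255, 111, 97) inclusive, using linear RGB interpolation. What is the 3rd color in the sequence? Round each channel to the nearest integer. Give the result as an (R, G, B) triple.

(225, 130, 141)

With 4 swatches and endpoints inclusive, swatch 3 sits at t = (3 − 1)/(4 − 1) = 2/3 ≈ 0.6667.
R = 166 + 0.6667 × (255 − 166) = 225.336 → 225
G = 167 + 0.6667 × (111 − 167) = 129.665 → 130
B = 230 + 0.6667 × (97 − 230) = 141.329 → 141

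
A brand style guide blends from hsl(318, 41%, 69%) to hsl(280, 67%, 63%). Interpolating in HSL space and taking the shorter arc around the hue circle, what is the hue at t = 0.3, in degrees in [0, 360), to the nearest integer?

Hue arc: Δh = 280 − 318 = -38° (|Δh| ≤ 180, already the shorter path).
H = 318 + 0.3 × (-38) = 306.6 → 307°

307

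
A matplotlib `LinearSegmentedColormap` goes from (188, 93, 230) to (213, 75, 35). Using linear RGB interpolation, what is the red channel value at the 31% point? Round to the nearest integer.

R = 188 + 0.31 × (213 − 188) = 195.75 → 196

196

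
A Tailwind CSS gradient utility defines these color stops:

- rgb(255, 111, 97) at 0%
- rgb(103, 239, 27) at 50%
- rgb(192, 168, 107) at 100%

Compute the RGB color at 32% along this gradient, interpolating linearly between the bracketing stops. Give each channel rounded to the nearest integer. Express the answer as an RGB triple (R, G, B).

(158, 193, 52)

32% lies between the 0% and 50% stops, so the local fraction is t = (32 − 0)/(50 − 0) = 32/50 ≈ 0.64.
R = 255 + 0.64 × (103 − 255) = 157.72 → 158
G = 111 + 0.64 × (239 − 111) = 192.92 → 193
B = 97 + 0.64 × (27 − 97) = 52.2 → 52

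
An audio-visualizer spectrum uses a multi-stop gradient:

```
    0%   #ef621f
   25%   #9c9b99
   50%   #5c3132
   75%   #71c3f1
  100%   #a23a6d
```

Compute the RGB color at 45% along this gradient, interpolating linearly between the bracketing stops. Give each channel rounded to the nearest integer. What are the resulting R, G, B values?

45% lies between the 25% and 50% stops, so the local fraction is t = (45 − 25)/(50 − 25) = 20/25 ≈ 0.8.
#9c9b99 → (156, 155, 153); #5c3132 → (92, 49, 50).
R = 156 + 0.8 × (92 − 156) = 104.8 → 105
G = 155 + 0.8 × (49 − 155) = 70.2 → 70
B = 153 + 0.8 × (50 − 153) = 70.6 → 71

(105, 70, 71)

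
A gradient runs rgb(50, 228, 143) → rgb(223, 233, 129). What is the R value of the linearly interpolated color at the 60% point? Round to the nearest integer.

R = 50 + 0.6 × (223 − 50) = 153.8 → 154

154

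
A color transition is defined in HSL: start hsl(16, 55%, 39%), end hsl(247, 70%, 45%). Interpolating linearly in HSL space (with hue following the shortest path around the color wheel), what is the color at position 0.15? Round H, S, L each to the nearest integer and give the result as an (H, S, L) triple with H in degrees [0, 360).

Hue: 247 − 16 = 231°, but |231| > 180 so the shorter arc goes the other way: Δh = 231 − 360 = -129°.
H = 16 + 0.15 × (-129) = -3.35 → -3 → -3 mod 360 = 357°
S = 55 + 0.15 × (70 − 55) = 57.25 → 57%
L = 39 + 0.15 × (45 − 39) = 39.9 → 40%

(357, 57, 40)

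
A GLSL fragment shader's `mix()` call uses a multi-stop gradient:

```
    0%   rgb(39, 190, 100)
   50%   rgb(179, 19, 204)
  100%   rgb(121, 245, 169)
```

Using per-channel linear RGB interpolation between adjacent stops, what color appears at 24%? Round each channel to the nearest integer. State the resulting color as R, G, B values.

24% lies between the 0% and 50% stops, so the local fraction is t = (24 − 0)/(50 − 0) = 24/50 ≈ 0.48.
R = 39 + 0.48 × (179 − 39) = 106.2 → 106
G = 190 + 0.48 × (19 − 190) = 107.92 → 108
B = 100 + 0.48 × (204 − 100) = 149.92 → 150

(106, 108, 150)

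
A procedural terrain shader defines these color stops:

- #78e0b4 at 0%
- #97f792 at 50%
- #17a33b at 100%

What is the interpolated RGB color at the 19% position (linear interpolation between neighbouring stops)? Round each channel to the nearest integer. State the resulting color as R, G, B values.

(132, 233, 167)

19% lies between the 0% and 50% stops, so the local fraction is t = (19 − 0)/(50 − 0) = 19/50 ≈ 0.38.
#78e0b4 → (120, 224, 180); #97f792 → (151, 247, 146).
R = 120 + 0.38 × (151 − 120) = 131.78 → 132
G = 224 + 0.38 × (247 − 224) = 232.74 → 233
B = 180 + 0.38 × (146 − 180) = 167.08 → 167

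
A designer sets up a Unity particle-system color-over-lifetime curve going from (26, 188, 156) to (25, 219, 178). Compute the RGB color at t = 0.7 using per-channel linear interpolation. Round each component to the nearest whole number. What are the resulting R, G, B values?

R = 26 + 0.7 × (25 − 26) = 26 + 0.7 × -1 = 25.3 → 25
G = 188 + 0.7 × (219 − 188) = 188 + 0.7 × 31 = 209.7 → 210
B = 156 + 0.7 × (178 − 156) = 156 + 0.7 × 22 = 171.4 → 171
So the blended color is (25, 210, 171), about #19d2ab.

(25, 210, 171)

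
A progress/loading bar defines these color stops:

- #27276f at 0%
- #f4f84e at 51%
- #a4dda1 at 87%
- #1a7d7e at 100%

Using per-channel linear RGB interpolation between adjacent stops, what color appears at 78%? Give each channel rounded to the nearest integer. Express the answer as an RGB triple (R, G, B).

(184, 228, 140)

78% lies between the 51% and 87% stops, so the local fraction is t = (78 − 51)/(87 − 51) = 27/36 ≈ 0.75.
#f4f84e → (244, 248, 78); #a4dda1 → (164, 221, 161).
R = 244 + 0.75 × (164 − 244) = 184 → 184
G = 248 + 0.75 × (221 − 248) = 227.75 → 228
B = 78 + 0.75 × (161 − 78) = 140.25 → 140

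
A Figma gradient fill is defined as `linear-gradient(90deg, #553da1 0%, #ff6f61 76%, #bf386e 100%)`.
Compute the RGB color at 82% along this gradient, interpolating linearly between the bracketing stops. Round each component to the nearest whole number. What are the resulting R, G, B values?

(239, 97, 100)

82% lies between the 76% and 100% stops, so the local fraction is t = (82 − 76)/(100 − 76) = 6/24 ≈ 0.25.
#ff6f61 → (255, 111, 97); #bf386e → (191, 56, 110).
R = 255 + 0.25 × (191 − 255) = 239 → 239
G = 111 + 0.25 × (56 − 111) = 97.25 → 97
B = 97 + 0.25 × (110 − 97) = 100.25 → 100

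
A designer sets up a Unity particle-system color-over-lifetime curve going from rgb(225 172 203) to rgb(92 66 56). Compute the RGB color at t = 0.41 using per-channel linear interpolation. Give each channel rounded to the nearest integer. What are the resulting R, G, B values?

(170, 129, 143)

R = 225 + 0.41 × (92 − 225) = 225 + 0.41 × -133 = 170.47 → 170
G = 172 + 0.41 × (66 − 172) = 172 + 0.41 × -106 = 128.54 → 129
B = 203 + 0.41 × (56 − 203) = 203 + 0.41 × -147 = 142.73 → 143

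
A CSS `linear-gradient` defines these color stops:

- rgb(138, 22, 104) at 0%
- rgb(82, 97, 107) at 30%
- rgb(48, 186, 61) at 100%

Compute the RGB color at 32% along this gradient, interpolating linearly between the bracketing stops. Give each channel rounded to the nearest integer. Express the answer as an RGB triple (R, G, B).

(81, 100, 106)

32% lies between the 30% and 100% stops, so the local fraction is t = (32 − 30)/(100 − 30) = 2/70 ≈ 0.0286.
R = 82 + 0.0286 × (48 − 82) = 81.028 → 81
G = 97 + 0.0286 × (186 − 97) = 99.545 → 100
B = 107 + 0.0286 × (61 − 107) = 105.684 → 106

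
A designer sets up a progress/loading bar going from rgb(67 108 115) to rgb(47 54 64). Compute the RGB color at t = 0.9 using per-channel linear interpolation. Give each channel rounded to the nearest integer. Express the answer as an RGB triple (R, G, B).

(49, 59, 69)

R = 67 + 0.9 × (47 − 67) = 67 + 0.9 × -20 = 49 → 49
G = 108 + 0.9 × (54 − 108) = 108 + 0.9 × -54 = 59.4 → 59
B = 115 + 0.9 × (64 − 115) = 115 + 0.9 × -51 = 69.1 → 69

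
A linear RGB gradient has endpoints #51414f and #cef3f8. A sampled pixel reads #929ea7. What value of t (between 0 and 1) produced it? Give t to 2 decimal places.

0.52

Invert the lerp on the G channel (largest span, 178): t = (158 − 65) / (243 − 65) = 93/178 = 0.52247.
Check on R: (146 − 81)/(206 − 81) = 0.52 ✓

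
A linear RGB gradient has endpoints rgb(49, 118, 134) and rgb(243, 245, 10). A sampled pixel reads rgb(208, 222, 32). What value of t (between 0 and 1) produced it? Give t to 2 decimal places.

Invert the lerp on the R channel (largest span, 194): t = (208 − 49) / (243 − 49) = 159/194 = 0.81959.
Check on G: (222 − 118)/(245 − 118) = 0.8189 ✓

0.82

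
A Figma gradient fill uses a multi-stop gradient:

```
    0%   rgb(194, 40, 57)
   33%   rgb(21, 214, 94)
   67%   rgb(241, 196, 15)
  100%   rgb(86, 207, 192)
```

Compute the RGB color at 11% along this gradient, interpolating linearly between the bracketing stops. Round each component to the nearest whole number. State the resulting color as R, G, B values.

11% lies between the 0% and 33% stops, so the local fraction is t = (11 − 0)/(33 − 0) = 11/33 ≈ 0.3333.
R = 194 + 0.3333 × (21 − 194) = 136.339 → 136
G = 40 + 0.3333 × (214 − 40) = 97.994 → 98
B = 57 + 0.3333 × (94 − 57) = 69.332 → 69

(136, 98, 69)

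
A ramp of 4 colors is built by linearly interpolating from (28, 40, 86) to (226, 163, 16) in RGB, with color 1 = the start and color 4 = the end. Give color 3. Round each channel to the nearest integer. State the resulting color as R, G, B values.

(160, 122, 39)

With 4 swatches and endpoints inclusive, swatch 3 sits at t = (3 − 1)/(4 − 1) = 2/3 ≈ 0.6667.
R = 28 + 0.6667 × (226 − 28) = 160.007 → 160
G = 40 + 0.6667 × (163 − 40) = 122.004 → 122
B = 86 + 0.6667 × (16 − 86) = 39.331 → 39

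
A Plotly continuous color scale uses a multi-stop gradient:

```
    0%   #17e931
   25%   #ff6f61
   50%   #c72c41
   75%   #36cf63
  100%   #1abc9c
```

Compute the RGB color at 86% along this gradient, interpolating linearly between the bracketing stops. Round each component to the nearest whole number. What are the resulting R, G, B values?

(42, 199, 124)

86% lies between the 75% and 100% stops, so the local fraction is t = (86 − 75)/(100 − 75) = 11/25 ≈ 0.44.
#36cf63 → (54, 207, 99); #1abc9c → (26, 188, 156).
R = 54 + 0.44 × (26 − 54) = 41.68 → 42
G = 207 + 0.44 × (188 − 207) = 198.64 → 199
B = 99 + 0.44 × (156 − 99) = 124.08 → 124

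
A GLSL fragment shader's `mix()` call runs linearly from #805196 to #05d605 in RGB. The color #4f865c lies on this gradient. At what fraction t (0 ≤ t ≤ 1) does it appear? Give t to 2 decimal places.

0.40

Invert the lerp on the B channel (largest span, 145): t = (92 − 150) / (5 − 150) = -58/-145 = 0.4.
Check on R: (79 − 128)/(5 − 128) = 0.3984 ✓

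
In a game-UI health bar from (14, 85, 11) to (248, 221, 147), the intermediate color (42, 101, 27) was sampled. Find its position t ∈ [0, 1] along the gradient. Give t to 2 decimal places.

0.12

Invert the lerp on the R channel (largest span, 234): t = (42 − 14) / (248 − 14) = 28/234 = 0.11966.
Check on G: (101 − 85)/(221 − 85) = 0.1176 ✓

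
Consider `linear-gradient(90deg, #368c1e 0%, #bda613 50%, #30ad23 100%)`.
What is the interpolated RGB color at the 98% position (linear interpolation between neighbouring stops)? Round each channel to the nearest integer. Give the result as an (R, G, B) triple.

98% lies between the 50% and 100% stops, so the local fraction is t = (98 − 50)/(100 − 50) = 48/50 ≈ 0.96.
#bda613 → (189, 166, 19); #30ad23 → (48, 173, 35).
R = 189 + 0.96 × (48 − 189) = 53.64 → 54
G = 166 + 0.96 × (173 − 166) = 172.72 → 173
B = 19 + 0.96 × (35 − 19) = 34.36 → 34

(54, 173, 34)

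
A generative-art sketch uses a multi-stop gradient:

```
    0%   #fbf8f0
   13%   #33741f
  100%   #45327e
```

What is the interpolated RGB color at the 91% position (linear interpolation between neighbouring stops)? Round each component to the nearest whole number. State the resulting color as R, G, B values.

(67, 57, 116)

91% lies between the 13% and 100% stops, so the local fraction is t = (91 − 13)/(100 − 13) = 78/87 ≈ 0.8966.
#33741f → (51, 116, 31); #45327e → (69, 50, 126).
R = 51 + 0.8966 × (69 − 51) = 67.139 → 67
G = 116 + 0.8966 × (50 − 116) = 56.824 → 57
B = 31 + 0.8966 × (126 − 31) = 116.177 → 116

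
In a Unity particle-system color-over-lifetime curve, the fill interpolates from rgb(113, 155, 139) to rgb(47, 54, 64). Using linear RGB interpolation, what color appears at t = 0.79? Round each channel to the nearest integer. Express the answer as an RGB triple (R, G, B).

R = 113 + 0.79 × (47 − 113) = 113 + 0.79 × -66 = 60.86 → 61
G = 155 + 0.79 × (54 − 155) = 155 + 0.79 × -101 = 75.21 → 75
B = 139 + 0.79 × (64 − 139) = 139 + 0.79 × -75 = 79.75 → 80

(61, 75, 80)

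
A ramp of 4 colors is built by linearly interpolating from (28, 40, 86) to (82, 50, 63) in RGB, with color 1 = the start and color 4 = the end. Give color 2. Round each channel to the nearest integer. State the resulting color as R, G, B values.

With 4 swatches and endpoints inclusive, swatch 2 sits at t = (2 − 1)/(4 − 1) = 1/3 ≈ 0.3333.
R = 28 + 0.3333 × (82 − 28) = 45.998 → 46
G = 40 + 0.3333 × (50 − 40) = 43.333 → 43
B = 86 + 0.3333 × (63 − 86) = 78.334 → 78

(46, 43, 78)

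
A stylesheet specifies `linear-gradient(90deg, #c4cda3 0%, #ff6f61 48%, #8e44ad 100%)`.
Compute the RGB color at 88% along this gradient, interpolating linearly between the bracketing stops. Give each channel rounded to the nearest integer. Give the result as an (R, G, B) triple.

(168, 78, 155)

88% lies between the 48% and 100% stops, so the local fraction is t = (88 − 48)/(100 − 48) = 40/52 ≈ 0.7692.
#ff6f61 → (255, 111, 97); #8e44ad → (142, 68, 173).
R = 255 + 0.7692 × (142 − 255) = 168.08 → 168
G = 111 + 0.7692 × (68 − 111) = 77.924 → 78
B = 97 + 0.7692 × (173 − 97) = 155.459 → 155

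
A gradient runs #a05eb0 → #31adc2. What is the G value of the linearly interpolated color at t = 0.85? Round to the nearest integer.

G₁ = 94 (from #a05eb0), G₂ = 173 (from #31adc2).
G = 94 + 0.85 × (173 − 94) = 161.15 → 161

161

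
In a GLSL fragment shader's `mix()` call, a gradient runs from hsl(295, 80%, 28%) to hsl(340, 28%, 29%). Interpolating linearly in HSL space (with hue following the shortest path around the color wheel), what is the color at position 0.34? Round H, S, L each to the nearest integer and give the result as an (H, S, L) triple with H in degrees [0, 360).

(310, 62, 28)

Hue arc: Δh = 340 − 295 = 45° (|Δh| ≤ 180, already the shorter path).
H = 295 + 0.34 × (45) = 310.3 → 310°
S = 80 + 0.34 × (28 − 80) = 62.32 → 62%
L = 28 + 0.34 × (29 − 28) = 28.34 → 28%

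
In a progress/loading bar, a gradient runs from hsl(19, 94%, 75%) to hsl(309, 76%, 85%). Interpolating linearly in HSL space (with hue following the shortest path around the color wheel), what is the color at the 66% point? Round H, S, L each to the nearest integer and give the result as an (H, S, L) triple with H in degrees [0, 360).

Hue: 309 − 19 = 290°, but |290| > 180 so the shorter arc goes the other way: Δh = 290 − 360 = -70°.
H = 19 + 0.66 × (-70) = -27.2 → -27 → -27 mod 360 = 333°
S = 94 + 0.66 × (76 − 94) = 82.12 → 82%
L = 75 + 0.66 × (85 − 75) = 81.6 → 82%

(333, 82, 82)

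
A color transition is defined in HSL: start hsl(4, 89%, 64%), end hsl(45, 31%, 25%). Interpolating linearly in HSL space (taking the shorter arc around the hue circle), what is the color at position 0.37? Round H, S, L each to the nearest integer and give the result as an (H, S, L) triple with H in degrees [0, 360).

Hue arc: Δh = 45 − 4 = 41° (|Δh| ≤ 180, already the shorter path).
H = 4 + 0.37 × (41) = 19.17 → 19°
S = 89 + 0.37 × (31 − 89) = 67.54 → 68%
L = 64 + 0.37 × (25 − 64) = 49.57 → 50%

(19, 68, 50)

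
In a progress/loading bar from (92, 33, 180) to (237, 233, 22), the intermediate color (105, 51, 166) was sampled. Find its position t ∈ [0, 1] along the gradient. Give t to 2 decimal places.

0.09

Invert the lerp on the G channel (largest span, 200): t = (51 − 33) / (233 − 33) = 18/200 = 0.09.
Check on R: (105 − 92)/(237 − 92) = 0.08966 ✓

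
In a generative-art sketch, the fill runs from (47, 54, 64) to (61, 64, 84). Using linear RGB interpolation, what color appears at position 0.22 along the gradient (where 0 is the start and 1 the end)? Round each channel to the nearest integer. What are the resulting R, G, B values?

R = 47 + 0.22 × (61 − 47) = 47 + 0.22 × 14 = 50.08 → 50
G = 54 + 0.22 × (64 − 54) = 54 + 0.22 × 10 = 56.2 → 56
B = 64 + 0.22 × (84 − 64) = 64 + 0.22 × 20 = 68.4 → 68

(50, 56, 68)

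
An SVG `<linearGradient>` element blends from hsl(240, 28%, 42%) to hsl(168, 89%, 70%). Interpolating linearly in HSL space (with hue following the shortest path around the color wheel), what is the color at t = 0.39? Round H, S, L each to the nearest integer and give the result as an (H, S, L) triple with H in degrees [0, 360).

Hue arc: Δh = 168 − 240 = -72° (|Δh| ≤ 180, already the shorter path).
H = 240 + 0.39 × (-72) = 211.92 → 212°
S = 28 + 0.39 × (89 − 28) = 51.79 → 52%
L = 42 + 0.39 × (70 − 42) = 52.92 → 53%

(212, 52, 53)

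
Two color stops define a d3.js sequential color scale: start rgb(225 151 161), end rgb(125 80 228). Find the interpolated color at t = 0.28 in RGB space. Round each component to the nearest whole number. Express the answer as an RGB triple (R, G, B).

R = 225 + 0.28 × (125 − 225) = 225 + 0.28 × -100 = 197 → 197
G = 151 + 0.28 × (80 − 151) = 151 + 0.28 × -71 = 131.12 → 131
B = 161 + 0.28 × (228 − 161) = 161 + 0.28 × 67 = 179.76 → 180

(197, 131, 180)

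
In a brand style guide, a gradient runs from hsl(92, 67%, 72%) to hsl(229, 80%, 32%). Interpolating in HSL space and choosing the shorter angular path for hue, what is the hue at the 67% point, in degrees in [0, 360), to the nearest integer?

184

Hue arc: Δh = 229 − 92 = 137° (|Δh| ≤ 180, already the shorter path).
H = 92 + 0.67 × (137) = 183.79 → 184°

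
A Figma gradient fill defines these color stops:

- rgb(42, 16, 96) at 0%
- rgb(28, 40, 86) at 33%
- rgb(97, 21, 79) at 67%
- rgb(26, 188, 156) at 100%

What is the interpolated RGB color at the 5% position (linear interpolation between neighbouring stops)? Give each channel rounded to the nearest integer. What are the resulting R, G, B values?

(40, 20, 94)

5% lies between the 0% and 33% stops, so the local fraction is t = (5 − 0)/(33 − 0) = 5/33 ≈ 0.1515.
R = 42 + 0.1515 × (28 − 42) = 39.879 → 40
G = 16 + 0.1515 × (40 − 16) = 19.636 → 20
B = 96 + 0.1515 × (86 − 96) = 94.485 → 94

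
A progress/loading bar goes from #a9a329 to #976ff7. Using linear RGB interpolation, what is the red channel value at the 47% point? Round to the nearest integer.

R₁ = 169 (from #a9a329), R₂ = 151 (from #976ff7).
R = 169 + 0.47 × (151 − 169) = 160.54 → 161

161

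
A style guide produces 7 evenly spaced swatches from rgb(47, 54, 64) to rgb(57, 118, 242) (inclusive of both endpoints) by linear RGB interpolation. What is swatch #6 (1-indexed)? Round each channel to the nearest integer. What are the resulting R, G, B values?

(55, 107, 212)

With 7 swatches and endpoints inclusive, swatch 6 sits at t = (6 − 1)/(7 − 1) = 5/6 ≈ 0.8333.
R = 47 + 0.8333 × (57 − 47) = 55.333 → 55
G = 54 + 0.8333 × (118 − 54) = 107.331 → 107
B = 64 + 0.8333 × (242 − 64) = 212.327 → 212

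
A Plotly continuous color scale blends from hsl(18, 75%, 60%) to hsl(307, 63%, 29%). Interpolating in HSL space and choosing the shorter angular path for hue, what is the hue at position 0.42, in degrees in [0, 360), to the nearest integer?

348

Hue: 307 − 18 = 289°, but |289| > 180 so the shorter arc goes the other way: Δh = 289 − 360 = -71°.
H = 18 + 0.42 × (-71) = -11.82 → -12 → -12 mod 360 = 348°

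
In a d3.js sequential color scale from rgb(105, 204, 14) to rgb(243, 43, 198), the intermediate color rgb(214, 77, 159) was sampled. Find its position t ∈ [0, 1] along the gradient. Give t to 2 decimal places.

0.79

Invert the lerp on the B channel (largest span, 184): t = (159 − 14) / (198 − 14) = 145/184 = 0.78804.
Check on R: (214 − 105)/(243 − 105) = 0.7899 ✓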